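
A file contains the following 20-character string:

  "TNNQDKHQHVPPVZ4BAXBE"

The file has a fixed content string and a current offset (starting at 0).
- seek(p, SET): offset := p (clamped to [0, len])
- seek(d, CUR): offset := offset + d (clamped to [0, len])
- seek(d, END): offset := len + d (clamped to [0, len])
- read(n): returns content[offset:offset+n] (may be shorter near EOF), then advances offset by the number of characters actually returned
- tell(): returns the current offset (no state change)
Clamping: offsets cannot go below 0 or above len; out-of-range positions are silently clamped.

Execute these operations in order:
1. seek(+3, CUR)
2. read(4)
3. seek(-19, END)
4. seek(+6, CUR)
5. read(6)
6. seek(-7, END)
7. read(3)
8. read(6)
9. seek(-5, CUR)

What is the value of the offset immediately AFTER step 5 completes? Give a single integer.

Answer: 13

Derivation:
After 1 (seek(+3, CUR)): offset=3
After 2 (read(4)): returned 'QDKH', offset=7
After 3 (seek(-19, END)): offset=1
After 4 (seek(+6, CUR)): offset=7
After 5 (read(6)): returned 'QHVPPV', offset=13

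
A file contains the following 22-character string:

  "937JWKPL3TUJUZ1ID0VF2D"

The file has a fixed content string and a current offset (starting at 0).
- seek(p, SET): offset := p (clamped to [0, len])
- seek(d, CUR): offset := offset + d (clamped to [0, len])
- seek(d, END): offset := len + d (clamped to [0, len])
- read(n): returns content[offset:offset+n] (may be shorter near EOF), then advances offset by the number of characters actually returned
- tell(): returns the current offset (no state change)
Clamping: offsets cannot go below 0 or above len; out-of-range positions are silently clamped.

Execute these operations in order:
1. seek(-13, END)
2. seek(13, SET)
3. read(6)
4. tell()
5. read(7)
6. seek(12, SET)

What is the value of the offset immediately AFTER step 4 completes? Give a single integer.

Answer: 19

Derivation:
After 1 (seek(-13, END)): offset=9
After 2 (seek(13, SET)): offset=13
After 3 (read(6)): returned 'Z1ID0V', offset=19
After 4 (tell()): offset=19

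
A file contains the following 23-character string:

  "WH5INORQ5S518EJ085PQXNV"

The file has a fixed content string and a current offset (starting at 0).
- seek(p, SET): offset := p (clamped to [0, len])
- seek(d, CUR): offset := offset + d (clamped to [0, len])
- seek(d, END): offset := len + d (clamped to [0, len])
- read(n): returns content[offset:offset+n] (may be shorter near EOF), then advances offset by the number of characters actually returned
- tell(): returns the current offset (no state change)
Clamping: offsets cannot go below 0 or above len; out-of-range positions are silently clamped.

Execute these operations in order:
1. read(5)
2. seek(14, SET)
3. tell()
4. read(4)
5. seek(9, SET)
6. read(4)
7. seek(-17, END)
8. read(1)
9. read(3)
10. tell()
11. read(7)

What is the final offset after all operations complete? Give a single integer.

Answer: 17

Derivation:
After 1 (read(5)): returned 'WH5IN', offset=5
After 2 (seek(14, SET)): offset=14
After 3 (tell()): offset=14
After 4 (read(4)): returned 'J085', offset=18
After 5 (seek(9, SET)): offset=9
After 6 (read(4)): returned 'S518', offset=13
After 7 (seek(-17, END)): offset=6
After 8 (read(1)): returned 'R', offset=7
After 9 (read(3)): returned 'Q5S', offset=10
After 10 (tell()): offset=10
After 11 (read(7)): returned '518EJ08', offset=17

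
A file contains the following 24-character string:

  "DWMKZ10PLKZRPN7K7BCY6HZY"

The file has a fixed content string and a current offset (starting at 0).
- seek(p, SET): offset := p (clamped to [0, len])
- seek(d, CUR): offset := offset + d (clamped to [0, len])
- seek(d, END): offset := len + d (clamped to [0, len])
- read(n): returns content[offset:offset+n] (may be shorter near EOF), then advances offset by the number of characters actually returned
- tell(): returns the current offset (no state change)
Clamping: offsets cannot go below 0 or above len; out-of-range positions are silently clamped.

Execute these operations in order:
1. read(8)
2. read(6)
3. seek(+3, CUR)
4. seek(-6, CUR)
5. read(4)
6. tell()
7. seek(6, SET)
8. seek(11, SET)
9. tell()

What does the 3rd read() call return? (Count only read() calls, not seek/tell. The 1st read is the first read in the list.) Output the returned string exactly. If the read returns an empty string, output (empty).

After 1 (read(8)): returned 'DWMKZ10P', offset=8
After 2 (read(6)): returned 'LKZRPN', offset=14
After 3 (seek(+3, CUR)): offset=17
After 4 (seek(-6, CUR)): offset=11
After 5 (read(4)): returned 'RPN7', offset=15
After 6 (tell()): offset=15
After 7 (seek(6, SET)): offset=6
After 8 (seek(11, SET)): offset=11
After 9 (tell()): offset=11

Answer: RPN7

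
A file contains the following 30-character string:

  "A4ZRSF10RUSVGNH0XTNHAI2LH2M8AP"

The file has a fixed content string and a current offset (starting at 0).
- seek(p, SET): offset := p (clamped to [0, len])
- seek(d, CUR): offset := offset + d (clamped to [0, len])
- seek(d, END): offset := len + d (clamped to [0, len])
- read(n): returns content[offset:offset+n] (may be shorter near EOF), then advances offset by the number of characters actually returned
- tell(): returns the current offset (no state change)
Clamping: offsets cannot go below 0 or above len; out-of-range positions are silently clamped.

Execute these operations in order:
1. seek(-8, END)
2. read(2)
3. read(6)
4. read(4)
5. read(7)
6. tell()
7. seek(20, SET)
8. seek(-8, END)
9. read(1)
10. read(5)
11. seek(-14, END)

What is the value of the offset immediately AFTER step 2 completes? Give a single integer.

Answer: 24

Derivation:
After 1 (seek(-8, END)): offset=22
After 2 (read(2)): returned '2L', offset=24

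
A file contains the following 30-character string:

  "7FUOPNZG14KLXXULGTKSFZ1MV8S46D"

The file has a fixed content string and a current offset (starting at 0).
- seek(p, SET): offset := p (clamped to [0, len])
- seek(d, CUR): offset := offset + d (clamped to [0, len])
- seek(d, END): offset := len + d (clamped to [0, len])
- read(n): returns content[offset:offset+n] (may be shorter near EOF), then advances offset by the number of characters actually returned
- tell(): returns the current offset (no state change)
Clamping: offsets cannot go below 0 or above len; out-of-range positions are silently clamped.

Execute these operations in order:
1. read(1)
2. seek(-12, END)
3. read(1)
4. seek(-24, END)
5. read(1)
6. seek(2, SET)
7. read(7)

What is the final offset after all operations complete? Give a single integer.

After 1 (read(1)): returned '7', offset=1
After 2 (seek(-12, END)): offset=18
After 3 (read(1)): returned 'K', offset=19
After 4 (seek(-24, END)): offset=6
After 5 (read(1)): returned 'Z', offset=7
After 6 (seek(2, SET)): offset=2
After 7 (read(7)): returned 'UOPNZG1', offset=9

Answer: 9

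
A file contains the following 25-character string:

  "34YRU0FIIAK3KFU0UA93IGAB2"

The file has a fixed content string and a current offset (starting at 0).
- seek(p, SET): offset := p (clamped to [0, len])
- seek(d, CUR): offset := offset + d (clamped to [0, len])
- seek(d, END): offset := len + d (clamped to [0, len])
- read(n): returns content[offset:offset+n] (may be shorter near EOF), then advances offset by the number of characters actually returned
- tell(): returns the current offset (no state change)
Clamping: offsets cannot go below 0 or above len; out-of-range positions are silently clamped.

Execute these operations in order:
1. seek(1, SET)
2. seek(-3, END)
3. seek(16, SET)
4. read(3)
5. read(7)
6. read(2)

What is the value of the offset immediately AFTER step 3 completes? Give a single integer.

After 1 (seek(1, SET)): offset=1
After 2 (seek(-3, END)): offset=22
After 3 (seek(16, SET)): offset=16

Answer: 16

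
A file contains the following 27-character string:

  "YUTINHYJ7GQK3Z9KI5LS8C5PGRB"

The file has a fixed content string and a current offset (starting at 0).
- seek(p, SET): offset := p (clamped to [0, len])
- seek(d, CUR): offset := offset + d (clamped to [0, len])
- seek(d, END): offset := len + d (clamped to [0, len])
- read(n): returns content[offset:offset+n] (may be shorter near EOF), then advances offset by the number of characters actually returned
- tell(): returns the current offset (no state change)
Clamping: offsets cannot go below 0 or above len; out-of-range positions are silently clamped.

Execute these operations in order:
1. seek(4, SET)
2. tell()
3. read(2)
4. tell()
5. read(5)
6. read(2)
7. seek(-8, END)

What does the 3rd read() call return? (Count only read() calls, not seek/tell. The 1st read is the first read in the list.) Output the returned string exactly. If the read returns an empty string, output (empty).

Answer: K3

Derivation:
After 1 (seek(4, SET)): offset=4
After 2 (tell()): offset=4
After 3 (read(2)): returned 'NH', offset=6
After 4 (tell()): offset=6
After 5 (read(5)): returned 'YJ7GQ', offset=11
After 6 (read(2)): returned 'K3', offset=13
After 7 (seek(-8, END)): offset=19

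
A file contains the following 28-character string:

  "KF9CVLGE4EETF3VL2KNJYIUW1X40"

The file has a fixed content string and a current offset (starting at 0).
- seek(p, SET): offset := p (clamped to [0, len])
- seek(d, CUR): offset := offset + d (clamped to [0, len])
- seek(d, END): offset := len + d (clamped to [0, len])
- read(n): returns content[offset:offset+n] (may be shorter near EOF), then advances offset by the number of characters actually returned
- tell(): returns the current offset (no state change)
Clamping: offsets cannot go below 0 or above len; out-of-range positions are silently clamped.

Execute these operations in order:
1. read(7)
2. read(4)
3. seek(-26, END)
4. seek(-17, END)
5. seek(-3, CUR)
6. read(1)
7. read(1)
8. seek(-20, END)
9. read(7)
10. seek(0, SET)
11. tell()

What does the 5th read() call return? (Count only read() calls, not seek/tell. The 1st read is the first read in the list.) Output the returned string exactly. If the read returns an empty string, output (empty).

After 1 (read(7)): returned 'KF9CVLG', offset=7
After 2 (read(4)): returned 'E4EE', offset=11
After 3 (seek(-26, END)): offset=2
After 4 (seek(-17, END)): offset=11
After 5 (seek(-3, CUR)): offset=8
After 6 (read(1)): returned '4', offset=9
After 7 (read(1)): returned 'E', offset=10
After 8 (seek(-20, END)): offset=8
After 9 (read(7)): returned '4EETF3V', offset=15
After 10 (seek(0, SET)): offset=0
After 11 (tell()): offset=0

Answer: 4EETF3V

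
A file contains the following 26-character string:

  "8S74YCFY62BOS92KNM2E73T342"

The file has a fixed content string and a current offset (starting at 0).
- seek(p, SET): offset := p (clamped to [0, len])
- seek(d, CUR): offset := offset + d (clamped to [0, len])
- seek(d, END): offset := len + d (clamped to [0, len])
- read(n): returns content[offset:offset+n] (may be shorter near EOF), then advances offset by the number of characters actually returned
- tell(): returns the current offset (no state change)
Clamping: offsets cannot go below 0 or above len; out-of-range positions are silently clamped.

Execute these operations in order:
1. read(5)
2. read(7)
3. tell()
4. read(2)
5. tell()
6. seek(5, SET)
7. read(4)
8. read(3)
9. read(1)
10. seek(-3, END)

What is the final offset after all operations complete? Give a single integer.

After 1 (read(5)): returned '8S74Y', offset=5
After 2 (read(7)): returned 'CFY62BO', offset=12
After 3 (tell()): offset=12
After 4 (read(2)): returned 'S9', offset=14
After 5 (tell()): offset=14
After 6 (seek(5, SET)): offset=5
After 7 (read(4)): returned 'CFY6', offset=9
After 8 (read(3)): returned '2BO', offset=12
After 9 (read(1)): returned 'S', offset=13
After 10 (seek(-3, END)): offset=23

Answer: 23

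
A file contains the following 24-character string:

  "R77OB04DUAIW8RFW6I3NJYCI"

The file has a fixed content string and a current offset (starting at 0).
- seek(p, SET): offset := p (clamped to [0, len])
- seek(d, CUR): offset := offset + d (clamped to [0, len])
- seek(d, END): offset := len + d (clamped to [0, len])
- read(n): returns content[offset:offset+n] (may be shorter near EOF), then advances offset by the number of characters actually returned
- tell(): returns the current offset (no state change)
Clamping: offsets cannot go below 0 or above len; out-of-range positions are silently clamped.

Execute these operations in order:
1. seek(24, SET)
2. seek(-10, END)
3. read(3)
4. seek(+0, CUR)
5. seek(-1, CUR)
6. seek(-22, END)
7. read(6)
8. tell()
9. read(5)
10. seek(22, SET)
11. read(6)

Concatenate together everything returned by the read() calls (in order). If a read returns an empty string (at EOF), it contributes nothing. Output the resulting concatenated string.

Answer: FW67OB04DUAIW8CI

Derivation:
After 1 (seek(24, SET)): offset=24
After 2 (seek(-10, END)): offset=14
After 3 (read(3)): returned 'FW6', offset=17
After 4 (seek(+0, CUR)): offset=17
After 5 (seek(-1, CUR)): offset=16
After 6 (seek(-22, END)): offset=2
After 7 (read(6)): returned '7OB04D', offset=8
After 8 (tell()): offset=8
After 9 (read(5)): returned 'UAIW8', offset=13
After 10 (seek(22, SET)): offset=22
After 11 (read(6)): returned 'CI', offset=24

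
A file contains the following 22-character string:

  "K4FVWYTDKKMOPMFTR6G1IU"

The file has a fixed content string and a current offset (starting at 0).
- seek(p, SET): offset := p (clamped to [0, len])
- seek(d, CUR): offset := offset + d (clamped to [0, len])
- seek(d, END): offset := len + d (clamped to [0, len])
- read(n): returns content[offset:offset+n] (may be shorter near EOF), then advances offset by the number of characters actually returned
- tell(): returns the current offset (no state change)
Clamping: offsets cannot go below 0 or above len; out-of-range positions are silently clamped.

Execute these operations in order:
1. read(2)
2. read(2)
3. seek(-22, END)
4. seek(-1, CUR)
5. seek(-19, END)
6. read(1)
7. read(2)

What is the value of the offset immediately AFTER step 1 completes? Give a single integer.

After 1 (read(2)): returned 'K4', offset=2

Answer: 2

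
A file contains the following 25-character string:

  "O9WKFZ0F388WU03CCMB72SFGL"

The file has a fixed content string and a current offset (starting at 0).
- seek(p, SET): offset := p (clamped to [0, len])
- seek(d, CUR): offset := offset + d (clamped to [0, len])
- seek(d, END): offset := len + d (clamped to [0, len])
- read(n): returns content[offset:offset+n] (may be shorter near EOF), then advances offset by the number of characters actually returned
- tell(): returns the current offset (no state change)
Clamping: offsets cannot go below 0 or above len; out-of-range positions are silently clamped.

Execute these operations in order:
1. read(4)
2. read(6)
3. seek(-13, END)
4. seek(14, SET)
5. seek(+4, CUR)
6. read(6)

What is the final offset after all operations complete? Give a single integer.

Answer: 24

Derivation:
After 1 (read(4)): returned 'O9WK', offset=4
After 2 (read(6)): returned 'FZ0F38', offset=10
After 3 (seek(-13, END)): offset=12
After 4 (seek(14, SET)): offset=14
After 5 (seek(+4, CUR)): offset=18
After 6 (read(6)): returned 'B72SFG', offset=24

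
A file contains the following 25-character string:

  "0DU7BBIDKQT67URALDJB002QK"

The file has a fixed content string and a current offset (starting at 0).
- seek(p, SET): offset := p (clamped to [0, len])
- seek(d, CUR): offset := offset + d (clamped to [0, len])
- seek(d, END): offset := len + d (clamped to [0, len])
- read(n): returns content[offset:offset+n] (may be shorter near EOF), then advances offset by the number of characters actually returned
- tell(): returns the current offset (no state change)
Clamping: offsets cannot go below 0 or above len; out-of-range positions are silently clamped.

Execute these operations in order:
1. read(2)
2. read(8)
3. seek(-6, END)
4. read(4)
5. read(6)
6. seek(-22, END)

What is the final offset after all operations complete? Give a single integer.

After 1 (read(2)): returned '0D', offset=2
After 2 (read(8)): returned 'U7BBIDKQ', offset=10
After 3 (seek(-6, END)): offset=19
After 4 (read(4)): returned 'B002', offset=23
After 5 (read(6)): returned 'QK', offset=25
After 6 (seek(-22, END)): offset=3

Answer: 3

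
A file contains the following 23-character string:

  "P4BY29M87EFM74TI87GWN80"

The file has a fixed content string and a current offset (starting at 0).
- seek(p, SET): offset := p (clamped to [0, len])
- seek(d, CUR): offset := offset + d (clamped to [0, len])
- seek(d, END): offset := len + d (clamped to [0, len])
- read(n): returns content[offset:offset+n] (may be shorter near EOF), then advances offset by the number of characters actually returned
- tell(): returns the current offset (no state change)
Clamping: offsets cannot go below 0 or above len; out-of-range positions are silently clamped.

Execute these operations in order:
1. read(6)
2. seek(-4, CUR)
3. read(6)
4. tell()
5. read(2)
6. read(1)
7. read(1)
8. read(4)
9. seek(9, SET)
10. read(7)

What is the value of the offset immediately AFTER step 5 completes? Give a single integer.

Answer: 10

Derivation:
After 1 (read(6)): returned 'P4BY29', offset=6
After 2 (seek(-4, CUR)): offset=2
After 3 (read(6)): returned 'BY29M8', offset=8
After 4 (tell()): offset=8
After 5 (read(2)): returned '7E', offset=10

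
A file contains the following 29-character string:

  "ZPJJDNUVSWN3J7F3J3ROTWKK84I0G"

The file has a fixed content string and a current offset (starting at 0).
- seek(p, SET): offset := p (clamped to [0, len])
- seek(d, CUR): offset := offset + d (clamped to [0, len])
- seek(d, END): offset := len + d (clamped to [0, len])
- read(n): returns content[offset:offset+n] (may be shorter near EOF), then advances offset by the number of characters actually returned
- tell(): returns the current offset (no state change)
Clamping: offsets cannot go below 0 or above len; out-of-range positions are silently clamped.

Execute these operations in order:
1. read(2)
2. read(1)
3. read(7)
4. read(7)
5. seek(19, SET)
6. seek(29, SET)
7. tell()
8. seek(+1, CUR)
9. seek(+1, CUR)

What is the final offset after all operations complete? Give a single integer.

Answer: 29

Derivation:
After 1 (read(2)): returned 'ZP', offset=2
After 2 (read(1)): returned 'J', offset=3
After 3 (read(7)): returned 'JDNUVSW', offset=10
After 4 (read(7)): returned 'N3J7F3J', offset=17
After 5 (seek(19, SET)): offset=19
After 6 (seek(29, SET)): offset=29
After 7 (tell()): offset=29
After 8 (seek(+1, CUR)): offset=29
After 9 (seek(+1, CUR)): offset=29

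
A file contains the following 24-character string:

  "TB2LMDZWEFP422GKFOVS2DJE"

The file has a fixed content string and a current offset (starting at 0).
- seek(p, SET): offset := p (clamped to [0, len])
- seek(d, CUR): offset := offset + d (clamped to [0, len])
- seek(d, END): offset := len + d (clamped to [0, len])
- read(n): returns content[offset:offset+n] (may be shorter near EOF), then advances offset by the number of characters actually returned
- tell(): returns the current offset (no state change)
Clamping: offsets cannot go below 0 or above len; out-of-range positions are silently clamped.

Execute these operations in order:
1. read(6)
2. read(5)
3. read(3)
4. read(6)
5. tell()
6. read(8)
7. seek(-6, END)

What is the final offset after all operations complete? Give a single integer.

Answer: 18

Derivation:
After 1 (read(6)): returned 'TB2LMD', offset=6
After 2 (read(5)): returned 'ZWEFP', offset=11
After 3 (read(3)): returned '422', offset=14
After 4 (read(6)): returned 'GKFOVS', offset=20
After 5 (tell()): offset=20
After 6 (read(8)): returned '2DJE', offset=24
After 7 (seek(-6, END)): offset=18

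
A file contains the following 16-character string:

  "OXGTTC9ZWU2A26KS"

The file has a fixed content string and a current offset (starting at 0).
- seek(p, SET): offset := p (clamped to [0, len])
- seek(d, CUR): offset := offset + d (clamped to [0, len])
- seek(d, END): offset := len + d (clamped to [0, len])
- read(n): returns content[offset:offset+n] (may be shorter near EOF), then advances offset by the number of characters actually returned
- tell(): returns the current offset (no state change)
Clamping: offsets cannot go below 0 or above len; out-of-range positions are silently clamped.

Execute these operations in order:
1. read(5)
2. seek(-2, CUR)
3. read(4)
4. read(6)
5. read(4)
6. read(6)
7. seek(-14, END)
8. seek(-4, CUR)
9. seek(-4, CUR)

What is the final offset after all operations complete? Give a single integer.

After 1 (read(5)): returned 'OXGTT', offset=5
After 2 (seek(-2, CUR)): offset=3
After 3 (read(4)): returned 'TTC9', offset=7
After 4 (read(6)): returned 'ZWU2A2', offset=13
After 5 (read(4)): returned '6KS', offset=16
After 6 (read(6)): returned '', offset=16
After 7 (seek(-14, END)): offset=2
After 8 (seek(-4, CUR)): offset=0
After 9 (seek(-4, CUR)): offset=0

Answer: 0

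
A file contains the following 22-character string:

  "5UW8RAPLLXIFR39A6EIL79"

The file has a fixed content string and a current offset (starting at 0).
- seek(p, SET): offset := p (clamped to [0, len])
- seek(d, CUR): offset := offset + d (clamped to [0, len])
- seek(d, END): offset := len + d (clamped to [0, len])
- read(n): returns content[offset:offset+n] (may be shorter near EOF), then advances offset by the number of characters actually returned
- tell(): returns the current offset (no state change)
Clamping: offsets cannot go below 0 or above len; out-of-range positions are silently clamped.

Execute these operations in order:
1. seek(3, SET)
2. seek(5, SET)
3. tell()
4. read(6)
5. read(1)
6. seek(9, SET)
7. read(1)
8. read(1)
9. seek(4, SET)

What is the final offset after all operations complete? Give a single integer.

Answer: 4

Derivation:
After 1 (seek(3, SET)): offset=3
After 2 (seek(5, SET)): offset=5
After 3 (tell()): offset=5
After 4 (read(6)): returned 'APLLXI', offset=11
After 5 (read(1)): returned 'F', offset=12
After 6 (seek(9, SET)): offset=9
After 7 (read(1)): returned 'X', offset=10
After 8 (read(1)): returned 'I', offset=11
After 9 (seek(4, SET)): offset=4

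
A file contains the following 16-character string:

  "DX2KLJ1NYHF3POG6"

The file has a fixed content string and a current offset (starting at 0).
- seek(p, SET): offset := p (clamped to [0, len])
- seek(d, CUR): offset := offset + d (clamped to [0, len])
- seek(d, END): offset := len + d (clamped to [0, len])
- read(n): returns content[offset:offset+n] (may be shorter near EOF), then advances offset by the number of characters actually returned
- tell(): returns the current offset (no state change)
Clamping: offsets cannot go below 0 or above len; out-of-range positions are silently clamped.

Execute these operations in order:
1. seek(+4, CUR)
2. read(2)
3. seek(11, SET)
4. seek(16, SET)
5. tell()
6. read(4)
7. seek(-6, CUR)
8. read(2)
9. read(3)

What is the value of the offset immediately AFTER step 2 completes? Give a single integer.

After 1 (seek(+4, CUR)): offset=4
After 2 (read(2)): returned 'LJ', offset=6

Answer: 6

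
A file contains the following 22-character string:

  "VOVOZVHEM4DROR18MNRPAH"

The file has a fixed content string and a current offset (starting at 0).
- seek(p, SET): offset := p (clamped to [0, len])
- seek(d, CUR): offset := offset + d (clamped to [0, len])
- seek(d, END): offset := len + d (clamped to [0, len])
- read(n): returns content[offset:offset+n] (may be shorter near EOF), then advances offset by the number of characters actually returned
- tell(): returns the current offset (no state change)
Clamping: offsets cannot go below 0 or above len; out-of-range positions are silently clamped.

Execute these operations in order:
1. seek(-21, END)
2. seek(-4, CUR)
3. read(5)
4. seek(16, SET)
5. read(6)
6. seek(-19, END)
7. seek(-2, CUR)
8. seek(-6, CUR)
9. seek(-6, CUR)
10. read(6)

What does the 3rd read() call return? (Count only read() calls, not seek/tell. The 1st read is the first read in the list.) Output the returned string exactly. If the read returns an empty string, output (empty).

Answer: VOVOZV

Derivation:
After 1 (seek(-21, END)): offset=1
After 2 (seek(-4, CUR)): offset=0
After 3 (read(5)): returned 'VOVOZ', offset=5
After 4 (seek(16, SET)): offset=16
After 5 (read(6)): returned 'MNRPAH', offset=22
After 6 (seek(-19, END)): offset=3
After 7 (seek(-2, CUR)): offset=1
After 8 (seek(-6, CUR)): offset=0
After 9 (seek(-6, CUR)): offset=0
After 10 (read(6)): returned 'VOVOZV', offset=6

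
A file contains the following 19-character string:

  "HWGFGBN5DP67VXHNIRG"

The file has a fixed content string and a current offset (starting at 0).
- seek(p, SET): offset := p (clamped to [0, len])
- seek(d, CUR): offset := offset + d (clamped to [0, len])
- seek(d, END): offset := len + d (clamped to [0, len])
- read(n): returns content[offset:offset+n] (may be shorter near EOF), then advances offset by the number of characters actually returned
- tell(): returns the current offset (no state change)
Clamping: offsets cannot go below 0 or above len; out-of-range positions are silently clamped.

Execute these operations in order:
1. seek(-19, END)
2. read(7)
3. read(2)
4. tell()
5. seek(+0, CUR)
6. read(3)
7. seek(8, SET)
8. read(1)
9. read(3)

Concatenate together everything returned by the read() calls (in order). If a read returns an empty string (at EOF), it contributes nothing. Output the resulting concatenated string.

Answer: HWGFGBN5DP67DP67

Derivation:
After 1 (seek(-19, END)): offset=0
After 2 (read(7)): returned 'HWGFGBN', offset=7
After 3 (read(2)): returned '5D', offset=9
After 4 (tell()): offset=9
After 5 (seek(+0, CUR)): offset=9
After 6 (read(3)): returned 'P67', offset=12
After 7 (seek(8, SET)): offset=8
After 8 (read(1)): returned 'D', offset=9
After 9 (read(3)): returned 'P67', offset=12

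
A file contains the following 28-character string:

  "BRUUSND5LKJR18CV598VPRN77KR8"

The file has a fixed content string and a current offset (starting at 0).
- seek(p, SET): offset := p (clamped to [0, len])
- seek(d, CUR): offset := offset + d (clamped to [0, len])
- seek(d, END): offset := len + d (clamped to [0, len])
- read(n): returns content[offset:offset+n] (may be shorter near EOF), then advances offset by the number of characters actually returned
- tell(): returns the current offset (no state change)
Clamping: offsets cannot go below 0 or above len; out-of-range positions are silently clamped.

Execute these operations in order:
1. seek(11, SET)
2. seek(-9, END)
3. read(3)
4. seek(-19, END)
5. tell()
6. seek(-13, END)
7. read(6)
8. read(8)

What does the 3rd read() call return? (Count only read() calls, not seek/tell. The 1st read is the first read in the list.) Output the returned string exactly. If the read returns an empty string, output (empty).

After 1 (seek(11, SET)): offset=11
After 2 (seek(-9, END)): offset=19
After 3 (read(3)): returned 'VPR', offset=22
After 4 (seek(-19, END)): offset=9
After 5 (tell()): offset=9
After 6 (seek(-13, END)): offset=15
After 7 (read(6)): returned 'V598VP', offset=21
After 8 (read(8)): returned 'RN77KR8', offset=28

Answer: RN77KR8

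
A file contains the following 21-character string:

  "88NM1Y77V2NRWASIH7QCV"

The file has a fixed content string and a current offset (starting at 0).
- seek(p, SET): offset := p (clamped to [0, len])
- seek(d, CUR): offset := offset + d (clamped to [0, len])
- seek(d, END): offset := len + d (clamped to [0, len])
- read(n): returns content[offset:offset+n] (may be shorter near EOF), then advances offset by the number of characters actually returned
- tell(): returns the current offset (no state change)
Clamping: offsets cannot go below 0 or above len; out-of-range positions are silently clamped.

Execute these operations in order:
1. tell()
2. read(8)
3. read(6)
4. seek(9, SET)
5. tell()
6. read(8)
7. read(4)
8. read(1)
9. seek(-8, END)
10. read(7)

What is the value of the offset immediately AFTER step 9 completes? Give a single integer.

Answer: 13

Derivation:
After 1 (tell()): offset=0
After 2 (read(8)): returned '88NM1Y77', offset=8
After 3 (read(6)): returned 'V2NRWA', offset=14
After 4 (seek(9, SET)): offset=9
After 5 (tell()): offset=9
After 6 (read(8)): returned '2NRWASIH', offset=17
After 7 (read(4)): returned '7QCV', offset=21
After 8 (read(1)): returned '', offset=21
After 9 (seek(-8, END)): offset=13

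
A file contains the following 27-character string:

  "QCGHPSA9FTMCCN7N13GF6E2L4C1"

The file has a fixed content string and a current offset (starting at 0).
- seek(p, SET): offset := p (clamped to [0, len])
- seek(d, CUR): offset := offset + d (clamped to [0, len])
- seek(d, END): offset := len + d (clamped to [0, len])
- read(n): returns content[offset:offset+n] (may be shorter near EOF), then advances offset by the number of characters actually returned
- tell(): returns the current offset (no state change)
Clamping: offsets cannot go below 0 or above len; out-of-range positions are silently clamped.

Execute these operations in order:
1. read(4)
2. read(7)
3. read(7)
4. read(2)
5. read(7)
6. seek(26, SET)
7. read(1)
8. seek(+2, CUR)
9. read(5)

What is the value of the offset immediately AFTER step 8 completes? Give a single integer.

Answer: 27

Derivation:
After 1 (read(4)): returned 'QCGH', offset=4
After 2 (read(7)): returned 'PSA9FTM', offset=11
After 3 (read(7)): returned 'CCN7N13', offset=18
After 4 (read(2)): returned 'GF', offset=20
After 5 (read(7)): returned '6E2L4C1', offset=27
After 6 (seek(26, SET)): offset=26
After 7 (read(1)): returned '1', offset=27
After 8 (seek(+2, CUR)): offset=27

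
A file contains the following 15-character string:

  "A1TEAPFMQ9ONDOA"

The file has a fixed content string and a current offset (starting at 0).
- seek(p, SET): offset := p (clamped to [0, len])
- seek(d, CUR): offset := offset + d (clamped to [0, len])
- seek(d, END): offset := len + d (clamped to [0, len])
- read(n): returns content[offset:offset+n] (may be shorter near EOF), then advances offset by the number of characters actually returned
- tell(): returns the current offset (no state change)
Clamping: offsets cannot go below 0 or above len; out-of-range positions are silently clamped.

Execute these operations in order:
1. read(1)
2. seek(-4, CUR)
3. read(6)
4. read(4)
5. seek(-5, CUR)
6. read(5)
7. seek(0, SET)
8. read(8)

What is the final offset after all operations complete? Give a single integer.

Answer: 8

Derivation:
After 1 (read(1)): returned 'A', offset=1
After 2 (seek(-4, CUR)): offset=0
After 3 (read(6)): returned 'A1TEAP', offset=6
After 4 (read(4)): returned 'FMQ9', offset=10
After 5 (seek(-5, CUR)): offset=5
After 6 (read(5)): returned 'PFMQ9', offset=10
After 7 (seek(0, SET)): offset=0
After 8 (read(8)): returned 'A1TEAPFM', offset=8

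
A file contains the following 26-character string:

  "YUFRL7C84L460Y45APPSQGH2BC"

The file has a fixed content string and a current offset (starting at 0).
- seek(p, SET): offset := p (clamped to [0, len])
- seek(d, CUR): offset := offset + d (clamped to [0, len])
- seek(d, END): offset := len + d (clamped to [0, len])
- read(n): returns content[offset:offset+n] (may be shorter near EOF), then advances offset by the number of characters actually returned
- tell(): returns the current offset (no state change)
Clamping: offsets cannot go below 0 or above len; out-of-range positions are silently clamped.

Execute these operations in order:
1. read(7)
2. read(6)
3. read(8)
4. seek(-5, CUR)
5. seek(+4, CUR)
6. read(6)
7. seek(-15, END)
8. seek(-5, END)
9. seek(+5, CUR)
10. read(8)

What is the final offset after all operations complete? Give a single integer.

Answer: 26

Derivation:
After 1 (read(7)): returned 'YUFRL7C', offset=7
After 2 (read(6)): returned '84L460', offset=13
After 3 (read(8)): returned 'Y45APPSQ', offset=21
After 4 (seek(-5, CUR)): offset=16
After 5 (seek(+4, CUR)): offset=20
After 6 (read(6)): returned 'QGH2BC', offset=26
After 7 (seek(-15, END)): offset=11
After 8 (seek(-5, END)): offset=21
After 9 (seek(+5, CUR)): offset=26
After 10 (read(8)): returned '', offset=26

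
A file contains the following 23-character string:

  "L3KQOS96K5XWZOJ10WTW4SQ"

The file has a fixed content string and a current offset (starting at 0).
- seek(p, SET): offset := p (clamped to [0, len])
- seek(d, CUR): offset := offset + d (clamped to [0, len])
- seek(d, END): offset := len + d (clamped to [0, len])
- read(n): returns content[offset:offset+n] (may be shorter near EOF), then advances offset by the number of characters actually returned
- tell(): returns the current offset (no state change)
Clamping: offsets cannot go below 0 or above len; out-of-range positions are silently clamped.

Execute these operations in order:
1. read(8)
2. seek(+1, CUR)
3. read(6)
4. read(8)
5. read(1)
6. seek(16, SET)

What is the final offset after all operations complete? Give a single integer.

Answer: 16

Derivation:
After 1 (read(8)): returned 'L3KQOS96', offset=8
After 2 (seek(+1, CUR)): offset=9
After 3 (read(6)): returned '5XWZOJ', offset=15
After 4 (read(8)): returned '10WTW4SQ', offset=23
After 5 (read(1)): returned '', offset=23
After 6 (seek(16, SET)): offset=16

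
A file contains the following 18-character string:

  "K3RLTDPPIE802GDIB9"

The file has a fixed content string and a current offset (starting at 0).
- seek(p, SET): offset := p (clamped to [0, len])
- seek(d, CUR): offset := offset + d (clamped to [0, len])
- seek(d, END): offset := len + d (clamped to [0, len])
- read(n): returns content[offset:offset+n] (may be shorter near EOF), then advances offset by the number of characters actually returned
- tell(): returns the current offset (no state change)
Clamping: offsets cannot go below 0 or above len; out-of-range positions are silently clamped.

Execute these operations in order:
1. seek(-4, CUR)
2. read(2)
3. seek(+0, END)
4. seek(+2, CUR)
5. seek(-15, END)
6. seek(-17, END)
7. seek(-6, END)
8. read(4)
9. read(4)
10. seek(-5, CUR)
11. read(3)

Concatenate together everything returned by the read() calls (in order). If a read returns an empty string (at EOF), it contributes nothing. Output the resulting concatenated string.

Answer: K32GDIB9GDI

Derivation:
After 1 (seek(-4, CUR)): offset=0
After 2 (read(2)): returned 'K3', offset=2
After 3 (seek(+0, END)): offset=18
After 4 (seek(+2, CUR)): offset=18
After 5 (seek(-15, END)): offset=3
After 6 (seek(-17, END)): offset=1
After 7 (seek(-6, END)): offset=12
After 8 (read(4)): returned '2GDI', offset=16
After 9 (read(4)): returned 'B9', offset=18
After 10 (seek(-5, CUR)): offset=13
After 11 (read(3)): returned 'GDI', offset=16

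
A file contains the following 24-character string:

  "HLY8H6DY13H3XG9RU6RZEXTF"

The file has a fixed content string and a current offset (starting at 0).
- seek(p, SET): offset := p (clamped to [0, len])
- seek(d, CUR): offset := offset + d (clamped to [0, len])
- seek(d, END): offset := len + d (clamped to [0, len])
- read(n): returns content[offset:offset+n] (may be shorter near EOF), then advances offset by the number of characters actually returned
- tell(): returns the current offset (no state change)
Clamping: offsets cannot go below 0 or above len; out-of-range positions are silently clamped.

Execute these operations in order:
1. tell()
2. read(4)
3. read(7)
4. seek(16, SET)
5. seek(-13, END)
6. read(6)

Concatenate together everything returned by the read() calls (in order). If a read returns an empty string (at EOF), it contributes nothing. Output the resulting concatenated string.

Answer: HLY8H6DY13H3XG9RU

Derivation:
After 1 (tell()): offset=0
After 2 (read(4)): returned 'HLY8', offset=4
After 3 (read(7)): returned 'H6DY13H', offset=11
After 4 (seek(16, SET)): offset=16
After 5 (seek(-13, END)): offset=11
After 6 (read(6)): returned '3XG9RU', offset=17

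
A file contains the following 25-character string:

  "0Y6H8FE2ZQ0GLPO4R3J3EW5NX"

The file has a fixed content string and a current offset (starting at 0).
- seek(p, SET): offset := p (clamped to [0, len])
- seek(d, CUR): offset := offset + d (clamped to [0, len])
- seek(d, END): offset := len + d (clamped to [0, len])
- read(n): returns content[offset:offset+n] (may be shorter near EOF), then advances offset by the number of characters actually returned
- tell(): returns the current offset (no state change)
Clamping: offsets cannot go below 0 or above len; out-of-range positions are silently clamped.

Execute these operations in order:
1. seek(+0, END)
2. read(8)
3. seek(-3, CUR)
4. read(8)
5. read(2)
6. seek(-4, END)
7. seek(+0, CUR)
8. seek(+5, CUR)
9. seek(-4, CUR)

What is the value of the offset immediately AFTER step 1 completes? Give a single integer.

Answer: 25

Derivation:
After 1 (seek(+0, END)): offset=25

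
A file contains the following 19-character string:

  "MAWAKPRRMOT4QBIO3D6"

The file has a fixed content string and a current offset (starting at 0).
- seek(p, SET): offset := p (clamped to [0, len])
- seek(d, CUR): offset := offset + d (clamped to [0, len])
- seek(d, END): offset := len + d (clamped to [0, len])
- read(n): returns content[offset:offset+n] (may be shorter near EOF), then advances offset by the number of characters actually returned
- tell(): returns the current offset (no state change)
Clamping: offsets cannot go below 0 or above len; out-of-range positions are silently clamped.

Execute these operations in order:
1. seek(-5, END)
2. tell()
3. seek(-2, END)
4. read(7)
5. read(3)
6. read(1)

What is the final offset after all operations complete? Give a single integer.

Answer: 19

Derivation:
After 1 (seek(-5, END)): offset=14
After 2 (tell()): offset=14
After 3 (seek(-2, END)): offset=17
After 4 (read(7)): returned 'D6', offset=19
After 5 (read(3)): returned '', offset=19
After 6 (read(1)): returned '', offset=19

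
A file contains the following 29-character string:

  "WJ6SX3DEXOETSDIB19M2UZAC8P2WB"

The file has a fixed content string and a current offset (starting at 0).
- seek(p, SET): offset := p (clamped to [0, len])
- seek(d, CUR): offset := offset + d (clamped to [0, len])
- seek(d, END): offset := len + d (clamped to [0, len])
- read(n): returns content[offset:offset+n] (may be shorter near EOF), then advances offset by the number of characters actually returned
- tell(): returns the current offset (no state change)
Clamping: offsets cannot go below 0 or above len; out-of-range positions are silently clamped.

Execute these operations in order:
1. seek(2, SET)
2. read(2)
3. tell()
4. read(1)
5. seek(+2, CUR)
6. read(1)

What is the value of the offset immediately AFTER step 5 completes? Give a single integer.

Answer: 7

Derivation:
After 1 (seek(2, SET)): offset=2
After 2 (read(2)): returned '6S', offset=4
After 3 (tell()): offset=4
After 4 (read(1)): returned 'X', offset=5
After 5 (seek(+2, CUR)): offset=7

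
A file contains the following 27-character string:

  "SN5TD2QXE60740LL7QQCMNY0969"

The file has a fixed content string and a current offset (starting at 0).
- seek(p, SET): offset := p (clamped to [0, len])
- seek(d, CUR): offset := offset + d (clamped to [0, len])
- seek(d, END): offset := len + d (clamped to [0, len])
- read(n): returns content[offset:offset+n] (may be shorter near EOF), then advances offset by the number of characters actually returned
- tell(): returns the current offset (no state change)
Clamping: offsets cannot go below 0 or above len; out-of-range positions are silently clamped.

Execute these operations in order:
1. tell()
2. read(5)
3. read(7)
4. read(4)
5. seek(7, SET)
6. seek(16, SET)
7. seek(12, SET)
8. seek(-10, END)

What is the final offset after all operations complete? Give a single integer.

After 1 (tell()): offset=0
After 2 (read(5)): returned 'SN5TD', offset=5
After 3 (read(7)): returned '2QXE607', offset=12
After 4 (read(4)): returned '40LL', offset=16
After 5 (seek(7, SET)): offset=7
After 6 (seek(16, SET)): offset=16
After 7 (seek(12, SET)): offset=12
After 8 (seek(-10, END)): offset=17

Answer: 17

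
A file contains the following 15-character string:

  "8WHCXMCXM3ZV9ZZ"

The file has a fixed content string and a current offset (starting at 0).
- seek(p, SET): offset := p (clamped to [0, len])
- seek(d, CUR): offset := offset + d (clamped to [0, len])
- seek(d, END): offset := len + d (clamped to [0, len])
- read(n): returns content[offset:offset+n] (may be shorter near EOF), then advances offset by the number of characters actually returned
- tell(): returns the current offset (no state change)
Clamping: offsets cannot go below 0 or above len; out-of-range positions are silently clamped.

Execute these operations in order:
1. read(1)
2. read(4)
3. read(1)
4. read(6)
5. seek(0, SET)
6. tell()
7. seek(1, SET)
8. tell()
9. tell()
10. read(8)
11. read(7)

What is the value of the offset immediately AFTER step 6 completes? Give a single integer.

Answer: 0

Derivation:
After 1 (read(1)): returned '8', offset=1
After 2 (read(4)): returned 'WHCX', offset=5
After 3 (read(1)): returned 'M', offset=6
After 4 (read(6)): returned 'CXM3ZV', offset=12
After 5 (seek(0, SET)): offset=0
After 6 (tell()): offset=0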